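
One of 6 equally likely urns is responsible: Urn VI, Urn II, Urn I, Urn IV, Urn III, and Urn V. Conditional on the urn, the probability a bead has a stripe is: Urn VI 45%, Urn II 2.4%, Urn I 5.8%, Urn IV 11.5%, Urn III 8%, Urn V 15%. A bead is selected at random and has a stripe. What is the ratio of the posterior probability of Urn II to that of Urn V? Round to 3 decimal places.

Since the prior is uniform, the posterior is proportional to the likelihood:
  Urn VI: 0.45
  Urn II: 0.024
  Urn I: 0.058
  Urn IV: 0.115
  Urn III: 0.08
  Urn V: 0.15
Sum = 0.877.
The ratio is 0.024 / 0.15 (the normalizer cancels) = 0.160.

0.160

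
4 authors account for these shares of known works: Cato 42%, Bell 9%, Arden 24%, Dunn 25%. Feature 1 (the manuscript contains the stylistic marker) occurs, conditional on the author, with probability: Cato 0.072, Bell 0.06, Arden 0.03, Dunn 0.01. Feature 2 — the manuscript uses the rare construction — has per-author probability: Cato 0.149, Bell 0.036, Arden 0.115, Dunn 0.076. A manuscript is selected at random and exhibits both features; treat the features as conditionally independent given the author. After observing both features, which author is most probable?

Unnormalized posteriors (prior × likelihood):
  Cato: 0.42 × 0.072 × 0.149 = 0.00450576
  Bell: 0.09 × 0.06 × 0.036 = 0.0001944
  Arden: 0.24 × 0.03 × 0.115 = 0.000828
  Dunn: 0.25 × 0.01 × 0.076 = 0.00019
Total = 0.00571816.
Largest term belongs to Cato, so Cato is most probable.

Cato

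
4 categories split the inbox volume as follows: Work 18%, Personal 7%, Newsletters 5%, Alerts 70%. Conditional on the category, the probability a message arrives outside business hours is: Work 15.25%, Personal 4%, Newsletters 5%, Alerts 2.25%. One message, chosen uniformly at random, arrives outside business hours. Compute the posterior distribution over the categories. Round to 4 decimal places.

Work 0.5660, Personal 0.0577, Newsletters 0.0515, Alerts 0.3247

Prior × likelihood for each hypothesis:
  Work: 0.18 × 0.1525 = 0.02745
  Personal: 0.07 × 0.04 = 0.0028
  Newsletters: 0.05 × 0.05 = 0.0025
  Alerts: 0.7 × 0.0225 = 0.01575
Normalizing constant = 0.0485.
P(Work | off-hours) = 0.02745/0.0485 ≈ 0.5660
P(Personal | off-hours) = 0.0028/0.0485 ≈ 0.0577
P(Newsletters | off-hours) = 0.0025/0.0485 ≈ 0.0515
P(Alerts | off-hours) = 0.01575/0.0485 ≈ 0.3247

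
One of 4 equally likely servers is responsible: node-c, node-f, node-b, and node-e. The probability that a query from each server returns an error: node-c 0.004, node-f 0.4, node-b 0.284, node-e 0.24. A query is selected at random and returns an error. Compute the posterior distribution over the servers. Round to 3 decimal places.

node-c 0.004, node-f 0.431, node-b 0.306, node-e 0.259

With a uniform prior (1/4 each), posterior ∝ likelihood:
  node-c: 0.004
  node-f: 0.4
  node-b: 0.284
  node-e: 0.24
Normalizing constant = 0.928.
P(node-c | error) = 0.004/0.928 ≈ 0.004
P(node-f | error) = 0.4/0.928 ≈ 0.431
P(node-b | error) = 0.284/0.928 ≈ 0.306
P(node-e | error) = 0.24/0.928 ≈ 0.259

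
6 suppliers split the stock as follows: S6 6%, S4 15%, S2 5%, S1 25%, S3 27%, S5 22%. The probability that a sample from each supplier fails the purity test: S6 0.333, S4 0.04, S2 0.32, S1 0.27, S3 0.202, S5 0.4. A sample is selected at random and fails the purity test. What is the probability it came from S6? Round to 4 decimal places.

By Bayes' rule, posterior ∝ prior × likelihood:
  S6: 0.06 × 0.333 = 0.01998
  S4: 0.15 × 0.04 = 0.006
  S2: 0.05 × 0.32 = 0.016
  S1: 0.25 × 0.27 = 0.0675
  S3: 0.27 × 0.202 = 0.05454
  S5: 0.22 × 0.4 = 0.088
Total = 0.25202.
P(S6 | evidence) = 0.01998 / 0.25202 ≈ 0.0793.

0.0793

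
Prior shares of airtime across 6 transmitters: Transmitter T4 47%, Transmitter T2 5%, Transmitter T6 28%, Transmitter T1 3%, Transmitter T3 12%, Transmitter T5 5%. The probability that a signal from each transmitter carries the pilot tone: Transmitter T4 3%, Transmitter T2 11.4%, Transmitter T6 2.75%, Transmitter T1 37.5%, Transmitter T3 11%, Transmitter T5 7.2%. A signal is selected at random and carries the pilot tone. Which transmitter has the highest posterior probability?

Unnormalized posteriors (prior × likelihood):
  Transmitter T4: 0.47 × 0.03 = 0.0141
  Transmitter T2: 0.05 × 0.114 = 0.0057
  Transmitter T6: 0.28 × 0.0275 = 0.0077
  Transmitter T1: 0.03 × 0.375 = 0.01125
  Transmitter T3: 0.12 × 0.11 = 0.0132
  Transmitter T5: 0.05 × 0.072 = 0.0036
Total = 0.05555.
Largest term belongs to Transmitter T4, so Transmitter T4 is most probable.

Transmitter T4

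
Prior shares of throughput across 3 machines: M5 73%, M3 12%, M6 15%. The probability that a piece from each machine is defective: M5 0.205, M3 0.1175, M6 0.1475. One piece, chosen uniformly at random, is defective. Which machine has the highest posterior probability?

Compute prior × likelihood for every hypothesis:
  M5: 0.73 × 0.205 = 0.14965
  M3: 0.12 × 0.1175 = 0.0141
  M6: 0.15 × 0.1475 = 0.022125
Normalizing constant = 0.185875.
Largest term belongs to M5, so M5 is most probable.

M5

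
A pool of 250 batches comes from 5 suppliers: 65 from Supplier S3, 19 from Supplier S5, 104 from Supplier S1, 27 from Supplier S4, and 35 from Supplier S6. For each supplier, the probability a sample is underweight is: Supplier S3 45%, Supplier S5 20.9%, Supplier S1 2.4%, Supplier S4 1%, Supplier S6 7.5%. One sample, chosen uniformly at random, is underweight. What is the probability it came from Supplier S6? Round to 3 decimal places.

0.068

Compute prior × likelihood for every hypothesis:
  Supplier S3: 0.26 × 0.45 = 0.117
  Supplier S5: 0.076 × 0.209 = 0.015884
  Supplier S1: 0.416 × 0.024 = 0.009984
  Supplier S4: 0.108 × 0.01 = 0.00108
  Supplier S6: 0.14 × 0.075 = 0.0105
Total = 0.154448.
P(Supplier S6 | evidence) = 0.0105 / 0.154448 ≈ 0.068.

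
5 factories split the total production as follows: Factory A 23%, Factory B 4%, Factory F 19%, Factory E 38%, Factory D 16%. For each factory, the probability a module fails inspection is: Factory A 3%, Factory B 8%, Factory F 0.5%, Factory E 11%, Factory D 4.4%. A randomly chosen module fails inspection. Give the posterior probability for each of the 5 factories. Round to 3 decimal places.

Factory A 0.115, Factory B 0.053, Factory F 0.016, Factory E 0.698, Factory D 0.118

By Bayes' rule, posterior ∝ prior × likelihood:
  Factory A: 0.23 × 0.03 = 0.0069
  Factory B: 0.04 × 0.08 = 0.0032
  Factory F: 0.19 × 0.005 = 0.00095
  Factory E: 0.38 × 0.11 = 0.0418
  Factory D: 0.16 × 0.044 = 0.00704
Normalizing constant = 0.05989.
P(Factory A | nonconforming) = 0.0069/0.05989 ≈ 0.115
P(Factory B | nonconforming) = 0.0032/0.05989 ≈ 0.053
P(Factory F | nonconforming) = 0.00095/0.05989 ≈ 0.016
P(Factory E | nonconforming) = 0.0418/0.05989 ≈ 0.698
P(Factory D | nonconforming) = 0.00704/0.05989 ≈ 0.118
(Check: 0.115+0.053+0.016+0.698+0.118 = 1.000.)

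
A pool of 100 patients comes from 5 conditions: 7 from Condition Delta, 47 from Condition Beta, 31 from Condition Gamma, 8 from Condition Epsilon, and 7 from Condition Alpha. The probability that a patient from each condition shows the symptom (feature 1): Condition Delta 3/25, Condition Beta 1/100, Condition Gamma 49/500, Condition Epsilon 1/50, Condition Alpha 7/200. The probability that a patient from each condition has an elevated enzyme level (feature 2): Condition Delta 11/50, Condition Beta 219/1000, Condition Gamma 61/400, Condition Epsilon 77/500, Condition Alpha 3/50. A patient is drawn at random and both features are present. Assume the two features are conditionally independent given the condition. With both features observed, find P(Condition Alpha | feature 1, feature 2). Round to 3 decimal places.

0.019

Prior × likelihood for each hypothesis:
  Condition Delta: 0.07 × 0.12 × 0.22 = 0.001848
  Condition Beta: 0.47 × 0.01 × 0.219 = 0.0010293
  Condition Gamma: 0.31 × 0.098 × 0.1525 = 0.00463295
  Condition Epsilon: 0.08 × 0.02 × 0.154 = 0.0002464
  Condition Alpha: 0.07 × 0.035 × 0.06 = 0.000147
Sum = 0.00790365.
P(Condition Alpha | evidence) = 0.000147 / 0.00790365 ≈ 0.019.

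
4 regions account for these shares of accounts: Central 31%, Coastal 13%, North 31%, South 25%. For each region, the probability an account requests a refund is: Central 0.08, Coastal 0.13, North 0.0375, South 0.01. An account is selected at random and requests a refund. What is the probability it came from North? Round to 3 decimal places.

Prior × likelihood for each hypothesis:
  Central: 0.31 × 0.08 = 0.0248
  Coastal: 0.13 × 0.13 = 0.0169
  North: 0.31 × 0.0375 = 0.011625
  South: 0.25 × 0.01 = 0.0025
Total = 0.055825.
P(North | evidence) = 0.011625 / 0.055825 ≈ 0.208.

0.208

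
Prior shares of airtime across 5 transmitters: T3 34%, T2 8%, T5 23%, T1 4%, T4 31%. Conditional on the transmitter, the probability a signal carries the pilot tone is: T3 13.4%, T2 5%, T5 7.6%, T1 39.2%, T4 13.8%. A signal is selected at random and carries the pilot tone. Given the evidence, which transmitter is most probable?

By Bayes' rule, posterior ∝ prior × likelihood:
  T3: 0.34 × 0.134 = 0.04556
  T2: 0.08 × 0.05 = 0.004
  T5: 0.23 × 0.076 = 0.01748
  T1: 0.04 × 0.392 = 0.01568
  T4: 0.31 × 0.138 = 0.04278
Normalizing constant = 0.1255.
Largest term belongs to T3, so T3 is most probable.

T3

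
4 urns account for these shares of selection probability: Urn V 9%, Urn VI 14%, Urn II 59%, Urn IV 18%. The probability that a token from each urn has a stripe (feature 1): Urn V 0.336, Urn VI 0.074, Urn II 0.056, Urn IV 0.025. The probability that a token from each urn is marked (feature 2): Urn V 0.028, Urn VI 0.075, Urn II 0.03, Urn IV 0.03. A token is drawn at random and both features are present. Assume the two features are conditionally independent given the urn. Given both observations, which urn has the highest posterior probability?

Unnormalized posteriors (prior × likelihood):
  Urn V: 0.09 × 0.336 × 0.028 = 0.00084672
  Urn VI: 0.14 × 0.074 × 0.075 = 0.000777
  Urn II: 0.59 × 0.056 × 0.03 = 0.0009912
  Urn IV: 0.18 × 0.025 × 0.03 = 0.000135
Sum = 0.00274992.
Largest term belongs to Urn II, so Urn II is most probable.

Urn II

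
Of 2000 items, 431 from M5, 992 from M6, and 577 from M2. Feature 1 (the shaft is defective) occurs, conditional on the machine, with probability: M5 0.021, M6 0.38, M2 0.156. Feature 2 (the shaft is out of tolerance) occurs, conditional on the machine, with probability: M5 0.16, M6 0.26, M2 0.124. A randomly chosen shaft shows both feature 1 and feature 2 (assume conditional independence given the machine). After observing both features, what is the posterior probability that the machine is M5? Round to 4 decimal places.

0.0131

Unnormalized posteriors (prior × likelihood):
  M5: 0.2155 × 0.021 × 0.16 = 0.00072408
  M6: 0.496 × 0.38 × 0.26 = 0.0490048
  M2: 0.2885 × 0.156 × 0.124 = 0.005580744
Total = 0.055309624.
P(M5 | evidence) = 0.00072408 / 0.055309624 ≈ 0.0131.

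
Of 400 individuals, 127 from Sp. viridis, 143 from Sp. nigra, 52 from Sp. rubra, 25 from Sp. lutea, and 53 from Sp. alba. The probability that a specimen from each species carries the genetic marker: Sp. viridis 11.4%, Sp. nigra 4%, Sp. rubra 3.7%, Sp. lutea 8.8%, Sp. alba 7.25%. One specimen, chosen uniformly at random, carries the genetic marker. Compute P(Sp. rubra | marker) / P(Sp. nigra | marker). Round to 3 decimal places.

By Bayes' rule, posterior ∝ prior × likelihood:
  Sp. viridis: 0.3175 × 0.114 = 0.036195
  Sp. nigra: 0.3575 × 0.04 = 0.0143
  Sp. rubra: 0.13 × 0.037 = 0.00481
  Sp. lutea: 0.0625 × 0.088 = 0.0055
  Sp. alba: 0.1325 × 0.0725 = 0.00960625
Total = 0.07041125.
The ratio is 0.00481 / 0.0143 (the normalizer cancels) = 0.336.

0.336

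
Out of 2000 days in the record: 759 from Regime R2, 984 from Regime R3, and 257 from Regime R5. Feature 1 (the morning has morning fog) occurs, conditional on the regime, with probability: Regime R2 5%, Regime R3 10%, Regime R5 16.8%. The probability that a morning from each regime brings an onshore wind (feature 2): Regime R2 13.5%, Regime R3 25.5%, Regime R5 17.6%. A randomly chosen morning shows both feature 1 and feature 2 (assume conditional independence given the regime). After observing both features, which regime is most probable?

Unnormalized posteriors (prior × likelihood):
  Regime R2: 0.3795 × 0.05 × 0.135 = 0.002561625
  Regime R3: 0.492 × 0.1 × 0.255 = 0.012546
  Regime R5: 0.1285 × 0.168 × 0.176 = 0.003799488
Normalizing constant = 0.018907113.
Largest term belongs to Regime R3, so Regime R3 is most probable.

Regime R3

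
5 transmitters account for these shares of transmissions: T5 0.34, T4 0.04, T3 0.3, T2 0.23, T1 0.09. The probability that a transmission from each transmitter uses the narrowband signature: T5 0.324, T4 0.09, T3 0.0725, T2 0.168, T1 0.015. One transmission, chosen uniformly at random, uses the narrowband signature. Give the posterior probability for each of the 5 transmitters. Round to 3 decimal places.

Prior × likelihood for each hypothesis:
  T5: 0.34 × 0.324 = 0.11016
  T4: 0.04 × 0.09 = 0.0036
  T3: 0.3 × 0.0725 = 0.02175
  T2: 0.23 × 0.168 = 0.03864
  T1: 0.09 × 0.015 = 0.00135
Sum = 0.1755.
P(T5 | narrowband) = 0.11016/0.1755 ≈ 0.628
P(T4 | narrowband) = 0.0036/0.1755 ≈ 0.021
P(T3 | narrowband) = 0.02175/0.1755 ≈ 0.124
P(T2 | narrowband) = 0.03864/0.1755 ≈ 0.220
P(T1 | narrowband) = 0.00135/0.1755 ≈ 0.008

T5 0.628, T4 0.021, T3 0.124, T2 0.220, T1 0.008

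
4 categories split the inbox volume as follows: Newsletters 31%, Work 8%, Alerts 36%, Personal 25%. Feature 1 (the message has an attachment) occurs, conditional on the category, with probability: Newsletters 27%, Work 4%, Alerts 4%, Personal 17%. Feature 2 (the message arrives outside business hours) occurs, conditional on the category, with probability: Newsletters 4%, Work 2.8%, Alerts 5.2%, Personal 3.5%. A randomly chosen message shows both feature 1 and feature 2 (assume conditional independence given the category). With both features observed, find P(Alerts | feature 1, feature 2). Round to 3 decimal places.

0.132

Unnormalized posteriors (prior × likelihood):
  Newsletters: 0.31 × 0.27 × 0.04 = 0.003348
  Work: 0.08 × 0.04 × 0.028 = 0.0000896
  Alerts: 0.36 × 0.04 × 0.052 = 0.0007488
  Personal: 0.25 × 0.17 × 0.035 = 0.0014875
Total = 0.0056739.
P(Alerts | evidence) = 0.0007488 / 0.0056739 ≈ 0.132.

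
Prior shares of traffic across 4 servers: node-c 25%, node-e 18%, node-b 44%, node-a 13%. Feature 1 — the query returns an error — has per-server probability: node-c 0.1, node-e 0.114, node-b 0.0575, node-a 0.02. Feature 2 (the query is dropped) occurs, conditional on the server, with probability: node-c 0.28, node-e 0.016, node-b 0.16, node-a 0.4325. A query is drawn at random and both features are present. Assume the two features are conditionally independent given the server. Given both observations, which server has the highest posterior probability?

node-c

Compute prior × likelihood for every hypothesis:
  node-c: 0.25 × 0.1 × 0.28 = 0.007
  node-e: 0.18 × 0.114 × 0.016 = 0.00032832
  node-b: 0.44 × 0.0575 × 0.16 = 0.004048
  node-a: 0.13 × 0.02 × 0.4325 = 0.0011245
Normalizing constant = 0.01250082.
Largest term belongs to node-c, so node-c is most probable.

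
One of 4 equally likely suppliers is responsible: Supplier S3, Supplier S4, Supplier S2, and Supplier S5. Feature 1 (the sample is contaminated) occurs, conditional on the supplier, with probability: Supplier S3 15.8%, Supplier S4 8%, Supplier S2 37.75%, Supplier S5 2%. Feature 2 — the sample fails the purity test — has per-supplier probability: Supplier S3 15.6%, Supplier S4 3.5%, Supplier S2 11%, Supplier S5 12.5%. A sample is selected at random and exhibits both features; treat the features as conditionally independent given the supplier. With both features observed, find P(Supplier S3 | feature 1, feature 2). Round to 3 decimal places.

0.345

Since the prior is uniform, the posterior is proportional to the likelihood:
  Supplier S3: 0.158 × 0.156 = 0.024648
  Supplier S4: 0.08 × 0.035 = 0.0028
  Supplier S2: 0.3775 × 0.11 = 0.041525
  Supplier S5: 0.02 × 0.125 = 0.0025
Normalizing constant = 0.071473.
P(Supplier S3 | evidence) = 0.024648 / 0.071473 ≈ 0.345.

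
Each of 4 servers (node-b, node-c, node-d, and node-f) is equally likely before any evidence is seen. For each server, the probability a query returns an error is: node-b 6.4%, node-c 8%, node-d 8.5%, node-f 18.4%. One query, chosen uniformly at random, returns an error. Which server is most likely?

node-f

Since the prior is uniform, the posterior is proportional to the likelihood:
  node-b: 0.064
  node-c: 0.08
  node-d: 0.085
  node-f: 0.184
Total = 0.413.
Largest term belongs to node-f, so node-f is most probable.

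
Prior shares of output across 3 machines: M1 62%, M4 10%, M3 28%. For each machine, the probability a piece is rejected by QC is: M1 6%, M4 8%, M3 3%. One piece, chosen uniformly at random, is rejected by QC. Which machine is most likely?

M1

By Bayes' rule, posterior ∝ prior × likelihood:
  M1: 0.62 × 0.06 = 0.0372
  M4: 0.1 × 0.08 = 0.008
  M3: 0.28 × 0.03 = 0.0084
Sum = 0.0536.
Largest term belongs to M1, so M1 is most probable.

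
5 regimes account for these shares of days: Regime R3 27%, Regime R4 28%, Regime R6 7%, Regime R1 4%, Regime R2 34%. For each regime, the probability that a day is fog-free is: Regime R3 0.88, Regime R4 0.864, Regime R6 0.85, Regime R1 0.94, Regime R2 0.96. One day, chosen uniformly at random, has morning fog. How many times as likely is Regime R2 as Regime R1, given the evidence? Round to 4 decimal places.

Taking complements, P(fog | each) = Regime R3 0.12, Regime R4 0.136, Regime R6 0.15, Regime R1 0.06, Regime R2 0.04.
Unnormalized posteriors (prior × likelihood):
  Regime R3: 0.27 × 0.12 = 0.0324
  Regime R4: 0.28 × 0.136 = 0.03808
  Regime R6: 0.07 × 0.15 = 0.0105
  Regime R1: 0.04 × 0.06 = 0.0024
  Regime R2: 0.34 × 0.04 = 0.0136
Sum = 0.09698.
The ratio is 0.0136 / 0.0024 (the normalizer cancels) = 5.6667.

5.6667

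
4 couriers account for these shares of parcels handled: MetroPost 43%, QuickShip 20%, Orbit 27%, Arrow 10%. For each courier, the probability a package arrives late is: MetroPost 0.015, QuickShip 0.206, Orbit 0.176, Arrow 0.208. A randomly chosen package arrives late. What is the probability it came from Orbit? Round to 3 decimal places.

0.410

Prior × likelihood for each hypothesis:
  MetroPost: 0.43 × 0.015 = 0.00645
  QuickShip: 0.2 × 0.206 = 0.0412
  Orbit: 0.27 × 0.176 = 0.04752
  Arrow: 0.1 × 0.208 = 0.0208
Normalizing constant = 0.11597.
P(Orbit | evidence) = 0.04752 / 0.11597 ≈ 0.410.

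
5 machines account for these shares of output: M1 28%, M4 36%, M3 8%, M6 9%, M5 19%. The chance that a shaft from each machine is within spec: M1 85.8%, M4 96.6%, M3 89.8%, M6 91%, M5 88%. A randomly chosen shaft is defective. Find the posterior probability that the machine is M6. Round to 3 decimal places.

0.089

Taking complements, P(defective | each) = M1 0.142, M4 0.034, M3 0.102, M6 0.09, M5 0.12.
Prior × likelihood for each hypothesis:
  M1: 0.28 × 0.142 = 0.03976
  M4: 0.36 × 0.034 = 0.01224
  M3: 0.08 × 0.102 = 0.00816
  M6: 0.09 × 0.09 = 0.0081
  M5: 0.19 × 0.12 = 0.0228
Total = 0.09106.
P(M6 | evidence) = 0.0081 / 0.09106 ≈ 0.089.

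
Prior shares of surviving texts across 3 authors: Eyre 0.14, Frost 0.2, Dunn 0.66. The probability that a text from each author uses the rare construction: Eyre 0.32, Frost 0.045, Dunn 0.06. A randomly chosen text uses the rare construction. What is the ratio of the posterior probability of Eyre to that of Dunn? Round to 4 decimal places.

Prior × likelihood for each hypothesis:
  Eyre: 0.14 × 0.32 = 0.0448
  Frost: 0.2 × 0.045 = 0.009
  Dunn: 0.66 × 0.06 = 0.0396
Total = 0.0934.
The ratio is 0.0448 / 0.0396 (the normalizer cancels) = 1.1313.

1.1313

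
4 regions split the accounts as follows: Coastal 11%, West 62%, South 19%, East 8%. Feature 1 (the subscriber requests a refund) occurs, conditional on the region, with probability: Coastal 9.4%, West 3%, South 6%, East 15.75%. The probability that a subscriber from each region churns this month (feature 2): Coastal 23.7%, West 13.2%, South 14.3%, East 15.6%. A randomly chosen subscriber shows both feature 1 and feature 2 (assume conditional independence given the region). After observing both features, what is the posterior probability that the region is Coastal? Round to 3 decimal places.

Unnormalized posteriors (prior × likelihood):
  Coastal: 0.11 × 0.094 × 0.237 = 0.00245058
  West: 0.62 × 0.03 × 0.132 = 0.0024552
  South: 0.19 × 0.06 × 0.143 = 0.0016302
  East: 0.08 × 0.1575 × 0.156 = 0.0019656
Sum = 0.00850158.
P(Coastal | evidence) = 0.00245058 / 0.00850158 ≈ 0.288.

0.288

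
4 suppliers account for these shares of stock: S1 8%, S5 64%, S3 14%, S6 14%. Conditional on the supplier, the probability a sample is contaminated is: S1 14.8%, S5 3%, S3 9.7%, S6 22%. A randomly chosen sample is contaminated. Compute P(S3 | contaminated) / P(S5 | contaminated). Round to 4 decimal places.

Compute prior × likelihood for every hypothesis:
  S1: 0.08 × 0.148 = 0.01184
  S5: 0.64 × 0.03 = 0.0192
  S3: 0.14 × 0.097 = 0.01358
  S6: 0.14 × 0.22 = 0.0308
Normalizing constant = 0.07542.
The ratio is 0.01358 / 0.0192 (the normalizer cancels) = 0.7073.

0.7073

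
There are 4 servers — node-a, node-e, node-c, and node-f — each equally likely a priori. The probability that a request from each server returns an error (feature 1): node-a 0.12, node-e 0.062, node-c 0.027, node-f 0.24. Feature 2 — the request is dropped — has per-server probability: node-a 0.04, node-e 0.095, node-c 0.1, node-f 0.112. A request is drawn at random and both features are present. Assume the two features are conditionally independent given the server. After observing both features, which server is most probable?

node-f

With a uniform prior (1/4 each), posterior ∝ likelihood:
  node-a: 0.12 × 0.04 = 0.0048
  node-e: 0.062 × 0.095 = 0.00589
  node-c: 0.027 × 0.1 = 0.0027
  node-f: 0.24 × 0.112 = 0.02688
Sum = 0.04027.
Largest term belongs to node-f, so node-f is most probable.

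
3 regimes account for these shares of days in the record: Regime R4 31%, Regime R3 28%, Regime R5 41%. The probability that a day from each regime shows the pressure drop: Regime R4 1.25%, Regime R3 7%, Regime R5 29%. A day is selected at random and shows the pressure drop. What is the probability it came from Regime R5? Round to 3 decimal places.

Prior × likelihood for each hypothesis:
  Regime R4: 0.31 × 0.0125 = 0.003875
  Regime R3: 0.28 × 0.07 = 0.0196
  Regime R5: 0.41 × 0.29 = 0.1189
Normalizing constant = 0.142375.
P(Regime R5 | evidence) = 0.1189 / 0.142375 ≈ 0.835.

0.835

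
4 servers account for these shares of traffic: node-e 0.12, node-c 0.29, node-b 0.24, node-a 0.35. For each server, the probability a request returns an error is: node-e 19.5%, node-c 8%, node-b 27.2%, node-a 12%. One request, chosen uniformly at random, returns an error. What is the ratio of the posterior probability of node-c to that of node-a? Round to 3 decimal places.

0.552

Unnormalized posteriors (prior × likelihood):
  node-e: 0.12 × 0.195 = 0.0234
  node-c: 0.29 × 0.08 = 0.0232
  node-b: 0.24 × 0.272 = 0.06528
  node-a: 0.35 × 0.12 = 0.042
Normalizing constant = 0.15388.
The ratio is 0.0232 / 0.042 (the normalizer cancels) = 0.552.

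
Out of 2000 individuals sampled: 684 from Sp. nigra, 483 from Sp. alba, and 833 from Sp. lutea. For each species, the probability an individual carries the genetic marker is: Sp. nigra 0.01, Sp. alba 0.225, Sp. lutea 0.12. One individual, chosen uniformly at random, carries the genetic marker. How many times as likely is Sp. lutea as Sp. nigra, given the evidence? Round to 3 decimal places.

14.614

Prior × likelihood for each hypothesis:
  Sp. nigra: 0.342 × 0.01 = 0.00342
  Sp. alba: 0.2415 × 0.225 = 0.0543375
  Sp. lutea: 0.4165 × 0.12 = 0.04998
Total = 0.1077375.
The ratio is 0.04998 / 0.00342 (the normalizer cancels) = 14.614.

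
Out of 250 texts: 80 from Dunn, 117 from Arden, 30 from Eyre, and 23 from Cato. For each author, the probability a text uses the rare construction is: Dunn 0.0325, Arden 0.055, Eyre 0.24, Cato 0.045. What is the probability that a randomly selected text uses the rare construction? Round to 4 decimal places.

Prior × likelihood for each hypothesis:
  Dunn: 0.32 × 0.0325 = 0.0104
  Arden: 0.468 × 0.055 = 0.02574
  Eyre: 0.12 × 0.24 = 0.0288
  Cato: 0.092 × 0.045 = 0.00414
P(rare-form) = 0.0104 + 0.02574 + 0.0288 + 0.00414 = 0.06908 → 0.0691.

0.0691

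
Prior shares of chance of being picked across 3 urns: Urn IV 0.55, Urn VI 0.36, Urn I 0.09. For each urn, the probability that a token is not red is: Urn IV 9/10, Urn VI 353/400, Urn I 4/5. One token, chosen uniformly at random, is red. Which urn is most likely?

Urn IV

Taking complements, P(red | each) = Urn IV 0.1, Urn VI 0.1175, Urn I 0.2.
Compute prior × likelihood for every hypothesis:
  Urn IV: 0.55 × 0.1 = 0.055
  Urn VI: 0.36 × 0.1175 = 0.0423
  Urn I: 0.09 × 0.2 = 0.018
Total = 0.1153.
Largest term belongs to Urn IV, so Urn IV is most probable.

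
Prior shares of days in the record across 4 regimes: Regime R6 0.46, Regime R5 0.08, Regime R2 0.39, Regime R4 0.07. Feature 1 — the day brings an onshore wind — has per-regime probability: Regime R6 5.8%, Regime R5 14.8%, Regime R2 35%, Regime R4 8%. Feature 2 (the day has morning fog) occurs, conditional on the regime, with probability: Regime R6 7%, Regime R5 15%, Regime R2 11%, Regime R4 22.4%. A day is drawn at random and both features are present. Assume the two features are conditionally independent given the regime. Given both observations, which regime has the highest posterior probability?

Regime R2

By Bayes' rule, posterior ∝ prior × likelihood:
  Regime R6: 0.46 × 0.058 × 0.07 = 0.0018676
  Regime R5: 0.08 × 0.148 × 0.15 = 0.001776
  Regime R2: 0.39 × 0.35 × 0.11 = 0.015015
  Regime R4: 0.07 × 0.08 × 0.224 = 0.0012544
Total = 0.019913.
Largest term belongs to Regime R2, so Regime R2 is most probable.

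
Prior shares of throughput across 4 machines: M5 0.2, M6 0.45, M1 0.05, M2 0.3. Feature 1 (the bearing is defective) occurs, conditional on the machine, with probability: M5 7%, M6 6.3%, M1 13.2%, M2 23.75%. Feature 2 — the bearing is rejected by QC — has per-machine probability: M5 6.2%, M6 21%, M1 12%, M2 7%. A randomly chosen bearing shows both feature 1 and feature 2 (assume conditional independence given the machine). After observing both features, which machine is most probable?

Prior × likelihood for each hypothesis:
  M5: 0.2 × 0.07 × 0.062 = 0.000868
  M6: 0.45 × 0.063 × 0.21 = 0.0059535
  M1: 0.05 × 0.132 × 0.12 = 0.000792
  M2: 0.3 × 0.2375 × 0.07 = 0.0049875
Total = 0.012601.
Largest term belongs to M6, so M6 is most probable.

M6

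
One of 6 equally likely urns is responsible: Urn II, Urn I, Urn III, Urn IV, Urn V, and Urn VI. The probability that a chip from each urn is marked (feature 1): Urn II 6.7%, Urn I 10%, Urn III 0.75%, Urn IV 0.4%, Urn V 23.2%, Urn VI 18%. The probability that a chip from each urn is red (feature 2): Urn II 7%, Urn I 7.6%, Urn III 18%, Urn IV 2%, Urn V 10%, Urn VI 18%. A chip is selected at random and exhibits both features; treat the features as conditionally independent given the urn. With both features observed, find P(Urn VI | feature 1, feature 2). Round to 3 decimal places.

0.467

Since the prior is uniform, the posterior is proportional to the likelihood:
  Urn II: 0.067 × 0.07 = 0.00469
  Urn I: 0.1 × 0.076 = 0.0076
  Urn III: 0.0075 × 0.18 = 0.00135
  Urn IV: 0.004 × 0.02 = 0.00008
  Urn V: 0.232 × 0.1 = 0.0232
  Urn VI: 0.18 × 0.18 = 0.0324
Total = 0.06932.
P(Urn VI | evidence) = 0.0324 / 0.06932 ≈ 0.467.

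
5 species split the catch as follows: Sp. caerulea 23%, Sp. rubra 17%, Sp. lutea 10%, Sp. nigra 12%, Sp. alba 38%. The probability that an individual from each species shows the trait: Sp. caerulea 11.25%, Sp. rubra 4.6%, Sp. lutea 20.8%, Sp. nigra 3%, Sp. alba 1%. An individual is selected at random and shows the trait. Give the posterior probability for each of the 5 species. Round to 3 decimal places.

Compute prior × likelihood for every hypothesis:
  Sp. caerulea: 0.23 × 0.1125 = 0.025875
  Sp. rubra: 0.17 × 0.046 = 0.00782
  Sp. lutea: 0.1 × 0.208 = 0.0208
  Sp. nigra: 0.12 × 0.03 = 0.0036
  Sp. alba: 0.38 × 0.01 = 0.0038
Total = 0.061895.
P(Sp. caerulea | trait) = 0.025875/0.061895 ≈ 0.418
P(Sp. rubra | trait) = 0.00782/0.061895 ≈ 0.126
P(Sp. lutea | trait) = 0.0208/0.061895 ≈ 0.336
P(Sp. nigra | trait) = 0.0036/0.061895 ≈ 0.058
P(Sp. alba | trait) = 0.0038/0.061895 ≈ 0.061

Sp. caerulea 0.418, Sp. rubra 0.126, Sp. lutea 0.336, Sp. nigra 0.058, Sp. alba 0.061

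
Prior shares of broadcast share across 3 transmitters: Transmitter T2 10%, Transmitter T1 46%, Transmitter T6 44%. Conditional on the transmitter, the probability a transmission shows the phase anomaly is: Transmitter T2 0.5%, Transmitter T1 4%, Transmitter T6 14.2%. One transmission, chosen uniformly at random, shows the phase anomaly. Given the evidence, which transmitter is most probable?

Unnormalized posteriors (prior × likelihood):
  Transmitter T2: 0.1 × 0.005 = 0.0005
  Transmitter T1: 0.46 × 0.04 = 0.0184
  Transmitter T6: 0.44 × 0.142 = 0.06248
Total = 0.08138.
Largest term belongs to Transmitter T6, so Transmitter T6 is most probable.

Transmitter T6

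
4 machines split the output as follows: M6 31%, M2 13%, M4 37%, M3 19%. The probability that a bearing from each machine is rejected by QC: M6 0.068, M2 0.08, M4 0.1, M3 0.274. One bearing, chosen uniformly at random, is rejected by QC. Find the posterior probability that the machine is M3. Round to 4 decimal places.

0.4319

Compute prior × likelihood for every hypothesis:
  M6: 0.31 × 0.068 = 0.02108
  M2: 0.13 × 0.08 = 0.0104
  M4: 0.37 × 0.1 = 0.037
  M3: 0.19 × 0.274 = 0.05206
Total = 0.12054.
P(M3 | evidence) = 0.05206 / 0.12054 ≈ 0.4319.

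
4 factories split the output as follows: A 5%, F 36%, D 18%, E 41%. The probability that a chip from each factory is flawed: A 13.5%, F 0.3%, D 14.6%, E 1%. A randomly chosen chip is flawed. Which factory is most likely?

Prior × likelihood for each hypothesis:
  A: 0.05 × 0.135 = 0.00675
  F: 0.36 × 0.003 = 0.00108
  D: 0.18 × 0.146 = 0.02628
  E: 0.41 × 0.01 = 0.0041
Sum = 0.03821.
Largest term belongs to D, so D is most probable.

D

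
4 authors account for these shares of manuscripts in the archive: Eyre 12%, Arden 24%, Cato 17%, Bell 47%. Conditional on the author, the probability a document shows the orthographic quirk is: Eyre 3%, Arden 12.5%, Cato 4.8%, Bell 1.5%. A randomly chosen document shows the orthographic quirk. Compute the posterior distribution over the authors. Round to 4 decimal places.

Unnormalized posteriors (prior × likelihood):
  Eyre: 0.12 × 0.03 = 0.0036
  Arden: 0.24 × 0.125 = 0.03
  Cato: 0.17 × 0.048 = 0.00816
  Bell: 0.47 × 0.015 = 0.00705
Normalizing constant = 0.04881.
P(Eyre | quirk) = 0.0036/0.04881 ≈ 0.0738
P(Arden | quirk) = 0.03/0.04881 ≈ 0.6146
P(Cato | quirk) = 0.00816/0.04881 ≈ 0.1672
P(Bell | quirk) = 0.00705/0.04881 ≈ 0.1444

Eyre 0.0738, Arden 0.6146, Cato 0.1672, Bell 0.1444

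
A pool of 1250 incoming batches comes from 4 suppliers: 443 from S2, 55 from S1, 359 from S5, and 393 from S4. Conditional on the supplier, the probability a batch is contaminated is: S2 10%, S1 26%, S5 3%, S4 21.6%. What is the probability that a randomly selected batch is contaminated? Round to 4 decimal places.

Prior × likelihood for each hypothesis:
  S2: 0.3544 × 0.1 = 0.03544
  S1: 0.044 × 0.26 = 0.01144
  S5: 0.2872 × 0.03 = 0.008616
  S4: 0.3144 × 0.216 = 0.0679104
P(contaminated) = 0.03544 + 0.01144 + 0.008616 + 0.0679104 = 0.1234064 → 0.1234.

0.1234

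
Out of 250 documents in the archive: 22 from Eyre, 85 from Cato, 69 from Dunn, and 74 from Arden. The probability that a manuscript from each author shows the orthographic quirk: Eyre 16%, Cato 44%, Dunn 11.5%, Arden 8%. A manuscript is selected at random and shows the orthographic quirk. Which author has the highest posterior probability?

Cato

By Bayes' rule, posterior ∝ prior × likelihood:
  Eyre: 0.088 × 0.16 = 0.01408
  Cato: 0.34 × 0.44 = 0.1496
  Dunn: 0.276 × 0.115 = 0.03174
  Arden: 0.296 × 0.08 = 0.02368
Total = 0.2191.
Largest term belongs to Cato, so Cato is most probable.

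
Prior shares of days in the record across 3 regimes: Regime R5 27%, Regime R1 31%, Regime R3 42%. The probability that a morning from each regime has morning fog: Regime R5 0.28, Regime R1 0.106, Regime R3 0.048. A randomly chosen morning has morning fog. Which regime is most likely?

Regime R5

Unnormalized posteriors (prior × likelihood):
  Regime R5: 0.27 × 0.28 = 0.0756
  Regime R1: 0.31 × 0.106 = 0.03286
  Regime R3: 0.42 × 0.048 = 0.02016
Normalizing constant = 0.12862.
Largest term belongs to Regime R5, so Regime R5 is most probable.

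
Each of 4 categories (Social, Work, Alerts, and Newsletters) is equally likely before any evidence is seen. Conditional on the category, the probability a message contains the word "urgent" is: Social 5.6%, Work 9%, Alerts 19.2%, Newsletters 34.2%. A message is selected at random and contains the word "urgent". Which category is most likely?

Since the prior is uniform, the posterior is proportional to the likelihood:
  Social: 0.056
  Work: 0.09
  Alerts: 0.192
  Newsletters: 0.342
Total = 0.68.
Largest term belongs to Newsletters, so Newsletters is most probable.

Newsletters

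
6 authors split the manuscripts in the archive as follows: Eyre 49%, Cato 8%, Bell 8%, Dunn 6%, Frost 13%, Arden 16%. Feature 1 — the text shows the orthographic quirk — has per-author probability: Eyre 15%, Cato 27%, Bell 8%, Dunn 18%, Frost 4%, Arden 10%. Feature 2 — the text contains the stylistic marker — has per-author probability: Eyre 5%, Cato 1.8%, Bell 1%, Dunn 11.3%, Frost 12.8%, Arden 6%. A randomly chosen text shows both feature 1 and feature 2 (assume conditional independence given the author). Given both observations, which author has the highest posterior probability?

Prior × likelihood for each hypothesis:
  Eyre: 0.49 × 0.15 × 0.05 = 0.003675
  Cato: 0.08 × 0.27 × 0.018 = 0.0003888
  Bell: 0.08 × 0.08 × 0.01 = 0.000064
  Dunn: 0.06 × 0.18 × 0.113 = 0.0012204
  Frost: 0.13 × 0.04 × 0.128 = 0.0006656
  Arden: 0.16 × 0.1 × 0.06 = 0.00096
Normalizing constant = 0.0069738.
Largest term belongs to Eyre, so Eyre is most probable.

Eyre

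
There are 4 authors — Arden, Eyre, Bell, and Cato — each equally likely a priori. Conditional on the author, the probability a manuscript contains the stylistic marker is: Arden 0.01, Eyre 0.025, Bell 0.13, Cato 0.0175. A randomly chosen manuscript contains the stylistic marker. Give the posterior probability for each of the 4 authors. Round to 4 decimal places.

Since the prior is uniform, the posterior is proportional to the likelihood:
  Arden: 0.01
  Eyre: 0.025
  Bell: 0.13
  Cato: 0.0175
Normalizing constant = 0.1825.
P(Arden | marker) = 0.01/0.1825 ≈ 0.0548
P(Eyre | marker) = 0.025/0.1825 ≈ 0.1370
P(Bell | marker) = 0.13/0.1825 ≈ 0.7123
P(Cato | marker) = 0.0175/0.1825 ≈ 0.0959

Arden 0.0548, Eyre 0.1370, Bell 0.7123, Cato 0.0959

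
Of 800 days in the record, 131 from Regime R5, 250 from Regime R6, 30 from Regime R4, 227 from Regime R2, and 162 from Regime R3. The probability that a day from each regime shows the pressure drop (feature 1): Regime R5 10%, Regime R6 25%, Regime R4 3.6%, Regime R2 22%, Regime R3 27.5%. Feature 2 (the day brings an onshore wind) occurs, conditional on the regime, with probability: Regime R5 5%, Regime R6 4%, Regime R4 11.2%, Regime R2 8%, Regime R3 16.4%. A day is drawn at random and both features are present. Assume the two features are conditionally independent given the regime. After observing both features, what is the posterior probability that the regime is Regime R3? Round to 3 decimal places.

0.501

By Bayes' rule, posterior ∝ prior × likelihood:
  Regime R5: 0.16375 × 0.1 × 0.05 = 0.00081875
  Regime R6: 0.3125 × 0.25 × 0.04 = 0.003125
  Regime R4: 0.0375 × 0.036 × 0.112 = 0.0001512
  Regime R2: 0.28375 × 0.22 × 0.08 = 0.004994
  Regime R3: 0.2025 × 0.275 × 0.164 = 0.00913275
Total = 0.0182217.
P(Regime R3 | evidence) = 0.00913275 / 0.0182217 ≈ 0.501.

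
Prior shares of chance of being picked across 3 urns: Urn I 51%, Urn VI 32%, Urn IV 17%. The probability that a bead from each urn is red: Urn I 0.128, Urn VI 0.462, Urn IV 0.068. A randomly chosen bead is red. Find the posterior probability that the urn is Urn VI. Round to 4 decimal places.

By Bayes' rule, posterior ∝ prior × likelihood:
  Urn I: 0.51 × 0.128 = 0.06528
  Urn VI: 0.32 × 0.462 = 0.14784
  Urn IV: 0.17 × 0.068 = 0.01156
Total = 0.22468.
P(Urn VI | evidence) = 0.14784 / 0.22468 ≈ 0.6580.

0.6580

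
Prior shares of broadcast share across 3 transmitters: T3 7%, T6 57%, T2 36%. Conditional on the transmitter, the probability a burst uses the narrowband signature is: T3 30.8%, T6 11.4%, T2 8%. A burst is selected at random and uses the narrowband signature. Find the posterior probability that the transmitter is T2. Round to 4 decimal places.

Unnormalized posteriors (prior × likelihood):
  T3: 0.07 × 0.308 = 0.02156
  T6: 0.57 × 0.114 = 0.06498
  T2: 0.36 × 0.08 = 0.0288
Sum = 0.11534.
P(T2 | evidence) = 0.0288 / 0.11534 ≈ 0.2497.

0.2497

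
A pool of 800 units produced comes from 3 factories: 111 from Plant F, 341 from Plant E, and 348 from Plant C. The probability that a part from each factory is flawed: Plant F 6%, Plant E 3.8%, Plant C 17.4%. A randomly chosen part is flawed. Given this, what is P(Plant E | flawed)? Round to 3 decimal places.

Unnormalized posteriors (prior × likelihood):
  Plant F: 0.13875 × 0.06 = 0.008325
  Plant E: 0.42625 × 0.038 = 0.0161975
  Plant C: 0.435 × 0.174 = 0.07569
Normalizing constant = 0.1002125.
P(Plant E | evidence) = 0.0161975 / 0.1002125 ≈ 0.162.

0.162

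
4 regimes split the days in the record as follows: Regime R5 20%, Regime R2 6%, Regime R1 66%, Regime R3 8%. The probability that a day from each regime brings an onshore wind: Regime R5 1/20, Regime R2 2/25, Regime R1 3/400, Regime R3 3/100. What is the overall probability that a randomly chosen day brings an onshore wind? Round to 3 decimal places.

Compute prior × likelihood for every hypothesis:
  Regime R5: 0.2 × 0.05 = 0.01
  Regime R2: 0.06 × 0.08 = 0.0048
  Regime R1: 0.66 × 0.0075 = 0.00495
  Regime R3: 0.08 × 0.03 = 0.0024
P(onshore) = 0.01 + 0.0048 + 0.00495 + 0.0024 = 0.02215 → 0.022.

0.022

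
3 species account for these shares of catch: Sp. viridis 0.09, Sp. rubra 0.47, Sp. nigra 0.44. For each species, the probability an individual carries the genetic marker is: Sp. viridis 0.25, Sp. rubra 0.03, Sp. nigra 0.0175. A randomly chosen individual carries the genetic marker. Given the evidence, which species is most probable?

Prior × likelihood for each hypothesis:
  Sp. viridis: 0.09 × 0.25 = 0.0225
  Sp. rubra: 0.47 × 0.03 = 0.0141
  Sp. nigra: 0.44 × 0.0175 = 0.0077
Sum = 0.0443.
Largest term belongs to Sp. viridis, so Sp. viridis is most probable.

Sp. viridis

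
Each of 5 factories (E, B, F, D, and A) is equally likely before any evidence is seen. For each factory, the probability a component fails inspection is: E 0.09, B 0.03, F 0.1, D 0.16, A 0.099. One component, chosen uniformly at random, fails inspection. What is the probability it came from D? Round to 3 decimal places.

0.334

With a uniform prior (1/5 each), posterior ∝ likelihood:
  E: 0.09
  B: 0.03
  F: 0.1
  D: 0.16
  A: 0.099
Total = 0.479.
P(D | evidence) = 0.16 / 0.479 ≈ 0.334.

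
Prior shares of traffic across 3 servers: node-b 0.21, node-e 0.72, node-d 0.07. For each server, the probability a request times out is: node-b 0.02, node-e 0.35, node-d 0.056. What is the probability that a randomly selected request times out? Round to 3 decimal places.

0.260

Prior × likelihood for each hypothesis:
  node-b: 0.21 × 0.02 = 0.0042
  node-e: 0.72 × 0.35 = 0.252
  node-d: 0.07 × 0.056 = 0.00392
P(timeout) = 0.0042 + 0.252 + 0.00392 = 0.26012 → 0.260.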